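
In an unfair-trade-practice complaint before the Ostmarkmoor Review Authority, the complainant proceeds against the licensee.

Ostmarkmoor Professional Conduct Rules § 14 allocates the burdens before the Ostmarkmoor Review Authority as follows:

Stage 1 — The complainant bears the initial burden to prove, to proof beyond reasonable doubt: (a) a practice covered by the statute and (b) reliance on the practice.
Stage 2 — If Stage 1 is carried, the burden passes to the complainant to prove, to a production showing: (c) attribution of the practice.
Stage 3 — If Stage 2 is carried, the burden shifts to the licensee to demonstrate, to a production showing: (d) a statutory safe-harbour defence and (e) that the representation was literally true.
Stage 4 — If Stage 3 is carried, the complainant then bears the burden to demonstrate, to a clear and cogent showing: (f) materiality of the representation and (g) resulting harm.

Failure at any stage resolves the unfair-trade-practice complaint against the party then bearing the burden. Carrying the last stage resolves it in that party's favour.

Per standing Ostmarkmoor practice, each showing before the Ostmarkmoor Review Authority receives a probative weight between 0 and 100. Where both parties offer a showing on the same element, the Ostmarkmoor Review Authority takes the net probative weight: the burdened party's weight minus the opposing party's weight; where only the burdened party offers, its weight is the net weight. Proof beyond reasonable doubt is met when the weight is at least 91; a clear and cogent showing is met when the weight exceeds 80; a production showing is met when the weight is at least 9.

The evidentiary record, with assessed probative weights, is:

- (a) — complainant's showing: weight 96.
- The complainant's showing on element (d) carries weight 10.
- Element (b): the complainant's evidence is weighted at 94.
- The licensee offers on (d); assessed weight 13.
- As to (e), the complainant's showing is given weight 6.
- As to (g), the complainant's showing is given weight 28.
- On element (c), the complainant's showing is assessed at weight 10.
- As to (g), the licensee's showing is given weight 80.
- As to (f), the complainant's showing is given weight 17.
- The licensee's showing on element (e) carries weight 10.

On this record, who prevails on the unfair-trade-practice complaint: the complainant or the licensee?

At Stage 1 the complainant must meet proof beyond reasonable doubt (weight is at least 91): on (a) the weight is 96, ≥ 91, so (a) meets the standard; on (b) the weight is 94, ≥ 91, so (b) meets the standard.
  Stage 1 carried; the burden remains with the complainant.
At Stage 2 the complainant must meet a production showing (weight is at least 9): on (c) the weight is 10, ≥ 9, so (c) meets the standard.
  All elements met. The burden passes to the licensee.
At Stage 3 the licensee must meet a production showing (weight is at least 9): on (d) the weight is 13 less the opposing 10 gives net 3, < 9, so (d) does not meet the standard; on (e) the weight is 10 less the opposing 6 gives net 4, < 9, so (e) does not meet the standard.
  Not every element is met, so the licensee fails to carry Stage 3.
The analysis ends at Stage 3; the complainant prevails.

complainant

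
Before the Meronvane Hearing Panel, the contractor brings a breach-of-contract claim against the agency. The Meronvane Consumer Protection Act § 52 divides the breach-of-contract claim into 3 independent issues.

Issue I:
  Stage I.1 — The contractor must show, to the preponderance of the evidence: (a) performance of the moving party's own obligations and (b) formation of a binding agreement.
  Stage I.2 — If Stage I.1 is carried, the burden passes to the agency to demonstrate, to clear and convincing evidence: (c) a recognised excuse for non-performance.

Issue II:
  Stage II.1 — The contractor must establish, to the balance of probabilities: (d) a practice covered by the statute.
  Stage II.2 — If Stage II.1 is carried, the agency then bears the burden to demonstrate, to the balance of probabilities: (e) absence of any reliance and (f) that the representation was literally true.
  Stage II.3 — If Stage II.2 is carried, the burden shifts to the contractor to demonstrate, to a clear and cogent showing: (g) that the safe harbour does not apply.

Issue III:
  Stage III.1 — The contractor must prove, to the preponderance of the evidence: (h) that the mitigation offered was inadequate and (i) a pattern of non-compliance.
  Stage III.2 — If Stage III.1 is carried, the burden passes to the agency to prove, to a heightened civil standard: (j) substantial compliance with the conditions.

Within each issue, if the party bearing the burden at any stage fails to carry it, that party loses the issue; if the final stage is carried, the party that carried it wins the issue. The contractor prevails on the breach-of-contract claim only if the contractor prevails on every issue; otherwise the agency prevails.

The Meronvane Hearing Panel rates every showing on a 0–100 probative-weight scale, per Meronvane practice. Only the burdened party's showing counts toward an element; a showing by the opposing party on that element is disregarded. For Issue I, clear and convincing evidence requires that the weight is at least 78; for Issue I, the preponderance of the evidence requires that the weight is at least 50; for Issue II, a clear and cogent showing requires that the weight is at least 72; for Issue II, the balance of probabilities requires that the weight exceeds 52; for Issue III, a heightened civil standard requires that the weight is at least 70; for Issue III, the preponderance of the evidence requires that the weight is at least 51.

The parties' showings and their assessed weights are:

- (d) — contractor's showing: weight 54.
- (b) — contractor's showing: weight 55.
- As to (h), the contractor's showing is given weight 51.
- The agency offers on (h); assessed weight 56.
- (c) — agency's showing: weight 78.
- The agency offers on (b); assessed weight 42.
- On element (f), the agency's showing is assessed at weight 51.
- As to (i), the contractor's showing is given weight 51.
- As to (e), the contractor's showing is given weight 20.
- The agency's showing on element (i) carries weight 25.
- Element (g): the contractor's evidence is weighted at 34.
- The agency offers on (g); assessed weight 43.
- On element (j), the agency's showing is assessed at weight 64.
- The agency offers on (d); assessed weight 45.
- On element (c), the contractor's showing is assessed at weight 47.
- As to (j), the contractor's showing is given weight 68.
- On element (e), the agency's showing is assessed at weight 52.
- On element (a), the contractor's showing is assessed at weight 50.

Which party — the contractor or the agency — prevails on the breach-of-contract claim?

agency

— Issue I —
Stage I.1 — burden on contractor; standard: the preponderance of the evidence (weight is at least 50).
    (a): 50 ≥ 50 [met]
    (b): 55 (agency's 42 disregarded) ≥ 50 [met]
  Stage I.1 is satisfied; the onus moves to the agency.
Stage I.2 — burden on agency; standard: clear and convincing evidence (weight is at least 78).
    (c): 78 (contractor's 47 disregarded) ≥ 78 [met]
  All elements met at the final stage.
All stages carried — the agency prevails on this issue.
— Issue II —
Stage II.1 (contractor, the balance of probabilities, weight exceeds 52): (d) 54 (agency's 45 disregarded) > 52 — meets.
  Stage II.1 carried; the burden shifts to the agency.
Stage II.2 (agency, the balance of probabilities, weight exceeds 52): (e) 52 (contractor's 20 disregarded) ≤ 52 — fails; (f) 51 ≤ 52 — fails.
  Stage II.2 not carried; the agency fails its burden.
The contractor prevails on this issue.
— Issue III —
At Stage III.1 the contractor must meet the preponderance of the evidence (weight is at least 51): on (h) the weight is 51 (the agency's 56 is given no effect), which does reach 51, so (h) meets the standard; on (i) the weight is 51 (the agency's 25 is given no effect), which does reach 51, so (i) meets the standard.
  Stage III.1 is satisfied; the onus moves to the agency.
At Stage III.2 the agency must meet a heightened civil standard (weight is at least 70): on (j) the weight is 64 (the contractor's 68 is given no effect), which does not reach 70, so (j) does not meet the standard.
  The agency does not carry Stage III.2.
The analysis ends at Stage III.2; the contractor prevails on this issue.
Per-issue: Issue I → agency; Issue II → contractor; Issue III → contractor. The contractor must prevail on every issue; overall, the agency prevails.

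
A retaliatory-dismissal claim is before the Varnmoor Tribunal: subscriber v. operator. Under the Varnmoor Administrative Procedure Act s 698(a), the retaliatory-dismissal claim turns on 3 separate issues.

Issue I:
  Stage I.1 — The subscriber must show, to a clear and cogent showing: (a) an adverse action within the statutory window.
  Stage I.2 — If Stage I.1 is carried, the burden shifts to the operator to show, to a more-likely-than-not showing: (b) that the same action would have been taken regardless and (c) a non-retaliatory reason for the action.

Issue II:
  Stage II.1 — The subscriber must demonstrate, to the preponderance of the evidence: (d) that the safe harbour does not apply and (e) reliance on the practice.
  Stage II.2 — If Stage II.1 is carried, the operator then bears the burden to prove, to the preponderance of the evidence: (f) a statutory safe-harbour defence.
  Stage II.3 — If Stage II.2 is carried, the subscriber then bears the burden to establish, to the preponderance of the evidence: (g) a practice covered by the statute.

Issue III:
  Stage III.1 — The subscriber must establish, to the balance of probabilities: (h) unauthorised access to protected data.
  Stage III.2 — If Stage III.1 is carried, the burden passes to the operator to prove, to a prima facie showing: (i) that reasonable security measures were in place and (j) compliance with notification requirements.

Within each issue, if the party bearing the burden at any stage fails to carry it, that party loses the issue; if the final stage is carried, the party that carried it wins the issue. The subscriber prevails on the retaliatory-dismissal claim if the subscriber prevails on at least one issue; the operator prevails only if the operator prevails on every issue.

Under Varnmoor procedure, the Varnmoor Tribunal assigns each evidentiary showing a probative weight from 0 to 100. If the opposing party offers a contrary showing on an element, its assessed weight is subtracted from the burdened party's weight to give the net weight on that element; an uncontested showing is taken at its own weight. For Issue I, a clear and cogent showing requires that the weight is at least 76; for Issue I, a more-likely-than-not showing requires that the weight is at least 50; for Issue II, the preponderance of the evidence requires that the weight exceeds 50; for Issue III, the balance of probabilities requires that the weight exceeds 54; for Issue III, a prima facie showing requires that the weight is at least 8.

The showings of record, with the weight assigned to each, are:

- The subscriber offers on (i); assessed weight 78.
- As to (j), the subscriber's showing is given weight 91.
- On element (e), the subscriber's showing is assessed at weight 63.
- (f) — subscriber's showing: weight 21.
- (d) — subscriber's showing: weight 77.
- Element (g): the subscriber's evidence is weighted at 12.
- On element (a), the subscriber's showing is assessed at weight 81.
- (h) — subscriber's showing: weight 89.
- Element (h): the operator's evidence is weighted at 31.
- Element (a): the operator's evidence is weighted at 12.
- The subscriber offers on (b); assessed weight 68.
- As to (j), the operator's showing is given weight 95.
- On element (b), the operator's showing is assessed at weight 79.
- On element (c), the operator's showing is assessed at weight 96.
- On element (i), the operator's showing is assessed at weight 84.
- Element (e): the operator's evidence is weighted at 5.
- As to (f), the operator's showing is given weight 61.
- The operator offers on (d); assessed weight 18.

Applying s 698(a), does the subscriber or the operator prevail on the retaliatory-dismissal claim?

subscriber

— Issue I —
Stage I.1 — burden on subscriber; standard: a clear and cogent showing (weight is at least 76).
    (a): 81 − 12 = 69 < 76 [not met]
  Stage I.1 not carried; the subscriber fails its burden.
The operator prevails on this issue.
— Issue II —
At Stage II.1 the subscriber must meet the preponderance of the evidence (weight exceeds 50): on (d) the weight is 77 less the opposing 18 gives net 59, which does exceed 50, so (d) meets the standard; on (e) the weight is 63 less the opposing 5 gives net 58, which does exceed 50, so (e) meets the standard.
  All elements met. The burden passes to the operator.
At Stage II.2 the operator must meet the preponderance of the evidence (weight exceeds 50): on (f) the weight is 61 less the opposing 21 gives net 40, ≤ 50, so (f) does not meet the standard.
  The operator does not carry Stage II.2.
So the subscriber prevails on this issue.
— Issue III —
Stage III.1 (subscriber, the balance of probabilities, weight exceeds 54): (h) net 89−31=58 > 54 — meets.
  The subscriber carries Stage III.1; the operator now bears the burden.
Stage III.2 (operator, a prima facie showing, weight is at least 8): (i) net 84−78=6 < 8 — fails; (j) net 95−91=4 < 8 — fails.
  The operator does not carry Stage III.2.
The analysis ends at Stage III.2; the subscriber prevails on this issue.
Per-issue: Issue I → operator; Issue II → subscriber; Issue III → subscriber. The subscriber must prevail on at least one issue; overall, the subscriber prevails.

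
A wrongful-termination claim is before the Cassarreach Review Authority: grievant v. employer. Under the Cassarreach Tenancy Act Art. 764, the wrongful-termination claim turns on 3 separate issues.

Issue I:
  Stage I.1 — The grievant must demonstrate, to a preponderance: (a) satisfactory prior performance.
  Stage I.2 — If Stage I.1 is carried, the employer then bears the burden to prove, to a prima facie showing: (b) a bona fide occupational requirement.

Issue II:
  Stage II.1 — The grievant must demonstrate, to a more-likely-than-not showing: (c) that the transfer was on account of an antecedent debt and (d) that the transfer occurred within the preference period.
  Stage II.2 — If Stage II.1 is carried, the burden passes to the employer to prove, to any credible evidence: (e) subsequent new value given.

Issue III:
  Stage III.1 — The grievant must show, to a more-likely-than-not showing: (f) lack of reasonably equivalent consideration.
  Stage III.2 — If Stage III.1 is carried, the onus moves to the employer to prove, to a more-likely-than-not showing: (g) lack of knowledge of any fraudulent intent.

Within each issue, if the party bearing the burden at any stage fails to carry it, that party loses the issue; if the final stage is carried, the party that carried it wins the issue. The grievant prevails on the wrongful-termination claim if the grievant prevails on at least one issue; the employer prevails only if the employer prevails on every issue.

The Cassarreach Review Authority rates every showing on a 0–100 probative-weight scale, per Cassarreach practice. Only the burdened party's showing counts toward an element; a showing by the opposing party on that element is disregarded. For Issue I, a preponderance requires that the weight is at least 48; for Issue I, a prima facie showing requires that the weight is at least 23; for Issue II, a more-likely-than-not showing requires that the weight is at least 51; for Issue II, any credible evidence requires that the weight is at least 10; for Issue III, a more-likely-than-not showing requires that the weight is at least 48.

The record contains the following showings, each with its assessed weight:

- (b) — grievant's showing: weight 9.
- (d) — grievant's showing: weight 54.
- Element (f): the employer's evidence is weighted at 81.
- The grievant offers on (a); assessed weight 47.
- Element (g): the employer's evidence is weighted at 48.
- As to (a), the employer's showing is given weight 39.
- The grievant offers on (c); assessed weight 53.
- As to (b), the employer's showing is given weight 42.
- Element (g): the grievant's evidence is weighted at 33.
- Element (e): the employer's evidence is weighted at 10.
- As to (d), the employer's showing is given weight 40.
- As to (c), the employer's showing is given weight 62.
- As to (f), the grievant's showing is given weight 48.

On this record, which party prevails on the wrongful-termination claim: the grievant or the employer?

employer

— Issue I —
Stage I.1 (grievant, a preponderance, weight is at least 48): (a) 47 (employer's 39 disregarded) < 48 — fails.
  Not every element is met, so the grievant fails to carry Stage I.1.
The analysis ends at Stage I.1; the employer prevails on this issue.
— Issue II —
Stage II.1 — burden on grievant; standard: a more-likely-than-not showing (weight is at least 51).
    (c): 53 (employer's 62 disregarded) ≥ 51 [met]
    (d): 54 (employer's 40 disregarded) ≥ 51 [met]
  Stage II.1 carried; the burden shifts to the employer.
Stage II.2 — burden on employer; standard: any credible evidence (weight is at least 10).
    (e): 10 ≥ 10 [met]
  The employer carries the last stage.
All stages carried — the employer prevails on this issue.
— Issue III —
Stage III.1 (grievant, a more-likely-than-not showing, weight is at least 48): (f) 48 (employer's 81 disregarded) ≥ 48 — meets.
  Stage III.1 is satisfied; the onus moves to the employer.
Stage III.2 (employer, a more-likely-than-not showing, weight is at least 48): (g) 48 (grievant's 33 disregarded) ≥ 48 — meets.
  The employer carries the last stage.
Every stage carried; the employer prevails on this issue.
Per-issue: Issue I → employer; Issue II → employer; Issue III → employer. The grievant must prevail on at least one issue; overall, the employer prevails.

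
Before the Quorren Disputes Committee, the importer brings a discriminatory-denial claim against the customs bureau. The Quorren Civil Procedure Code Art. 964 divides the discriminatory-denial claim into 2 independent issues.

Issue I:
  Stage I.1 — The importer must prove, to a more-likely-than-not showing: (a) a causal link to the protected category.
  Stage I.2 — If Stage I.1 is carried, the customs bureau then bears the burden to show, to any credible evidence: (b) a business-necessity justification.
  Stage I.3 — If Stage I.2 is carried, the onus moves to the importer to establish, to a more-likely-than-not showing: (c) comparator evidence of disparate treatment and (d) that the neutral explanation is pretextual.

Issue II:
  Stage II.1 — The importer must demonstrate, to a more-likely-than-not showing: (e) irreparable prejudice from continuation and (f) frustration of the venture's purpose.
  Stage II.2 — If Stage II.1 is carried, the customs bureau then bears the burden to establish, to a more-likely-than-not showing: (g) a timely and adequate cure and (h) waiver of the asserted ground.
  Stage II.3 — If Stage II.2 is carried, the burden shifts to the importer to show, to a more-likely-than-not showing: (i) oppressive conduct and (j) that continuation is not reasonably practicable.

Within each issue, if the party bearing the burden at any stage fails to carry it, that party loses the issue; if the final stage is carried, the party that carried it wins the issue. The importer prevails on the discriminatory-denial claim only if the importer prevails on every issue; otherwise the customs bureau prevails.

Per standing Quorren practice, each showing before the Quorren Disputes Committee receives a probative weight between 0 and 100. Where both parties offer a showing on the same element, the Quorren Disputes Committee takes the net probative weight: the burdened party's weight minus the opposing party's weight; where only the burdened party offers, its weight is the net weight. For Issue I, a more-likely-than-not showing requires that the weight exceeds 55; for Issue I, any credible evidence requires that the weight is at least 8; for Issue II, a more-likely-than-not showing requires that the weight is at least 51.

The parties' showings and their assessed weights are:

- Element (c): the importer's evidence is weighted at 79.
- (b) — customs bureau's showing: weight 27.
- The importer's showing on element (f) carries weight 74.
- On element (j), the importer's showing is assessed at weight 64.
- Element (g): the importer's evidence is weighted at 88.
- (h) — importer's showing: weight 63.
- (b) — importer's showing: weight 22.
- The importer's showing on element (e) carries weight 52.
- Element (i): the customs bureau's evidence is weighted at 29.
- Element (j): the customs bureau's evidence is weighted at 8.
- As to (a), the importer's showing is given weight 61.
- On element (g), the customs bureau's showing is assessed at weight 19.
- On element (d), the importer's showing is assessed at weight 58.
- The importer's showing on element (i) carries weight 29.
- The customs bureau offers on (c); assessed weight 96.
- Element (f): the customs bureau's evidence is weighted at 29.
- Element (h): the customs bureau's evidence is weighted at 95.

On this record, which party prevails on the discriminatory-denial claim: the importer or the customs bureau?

— Issue I —
Stage I.1 (importer, a more-likely-than-not showing, weight exceeds 55): (a) 61 > 55 — meets.
  All elements met. The burden passes to the customs bureau.
Stage I.2 (customs bureau, any credible evidence, weight is at least 8): (b) net 27−22=5 < 8 — fails.
  Stage I.2 not carried; the customs bureau fails its burden.
The analysis ends at Stage I.2; the importer prevails on this issue.
— Issue II —
Stage II.1 — burden on importer; standard: a more-likely-than-not showing (weight is at least 51).
    (e): 52 ≥ 51 [met]
    (f): 74 − 29 = 45 < 51 [not met]
  The importer does not carry Stage II.1.
The analysis ends at Stage II.1; the customs bureau prevails on this issue.
Per-issue: Issue I → importer; Issue II → customs bureau. The importer must prevail on every issue; overall, the customs bureau prevails.

customs bureau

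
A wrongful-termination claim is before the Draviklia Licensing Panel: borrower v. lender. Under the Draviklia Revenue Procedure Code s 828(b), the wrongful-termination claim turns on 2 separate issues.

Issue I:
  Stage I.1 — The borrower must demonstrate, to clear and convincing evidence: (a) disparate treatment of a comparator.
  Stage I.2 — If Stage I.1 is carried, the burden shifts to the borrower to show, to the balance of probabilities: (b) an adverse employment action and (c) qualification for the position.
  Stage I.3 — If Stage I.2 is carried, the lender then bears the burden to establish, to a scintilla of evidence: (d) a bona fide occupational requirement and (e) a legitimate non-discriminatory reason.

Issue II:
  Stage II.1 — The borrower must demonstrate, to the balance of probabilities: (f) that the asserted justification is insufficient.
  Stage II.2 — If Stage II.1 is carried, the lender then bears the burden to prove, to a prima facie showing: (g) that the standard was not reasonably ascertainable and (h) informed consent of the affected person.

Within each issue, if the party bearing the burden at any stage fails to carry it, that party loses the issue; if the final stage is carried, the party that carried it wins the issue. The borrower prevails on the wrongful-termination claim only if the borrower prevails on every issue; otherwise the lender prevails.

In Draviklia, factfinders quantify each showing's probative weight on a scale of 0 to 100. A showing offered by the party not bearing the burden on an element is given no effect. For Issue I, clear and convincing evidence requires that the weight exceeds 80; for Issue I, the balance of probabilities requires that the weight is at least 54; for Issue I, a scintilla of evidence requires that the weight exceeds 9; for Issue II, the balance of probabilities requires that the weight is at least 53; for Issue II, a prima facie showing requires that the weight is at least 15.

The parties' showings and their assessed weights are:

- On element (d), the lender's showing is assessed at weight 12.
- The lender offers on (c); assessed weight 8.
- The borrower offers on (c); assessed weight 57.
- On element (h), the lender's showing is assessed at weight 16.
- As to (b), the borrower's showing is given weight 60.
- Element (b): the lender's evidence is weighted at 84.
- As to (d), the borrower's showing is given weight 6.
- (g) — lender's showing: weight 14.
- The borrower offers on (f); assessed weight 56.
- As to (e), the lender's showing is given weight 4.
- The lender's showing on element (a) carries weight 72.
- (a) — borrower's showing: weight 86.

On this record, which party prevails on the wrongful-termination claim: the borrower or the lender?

— Issue I —
At Stage I.1 the borrower must meet clear and convincing evidence (weight exceeds 80): on (a) the weight is 86 (the lender's 72 is given no effect), which does exceed 80, so (a) meets the standard.
  Stage I.1 carried; the burden remains with the borrower.
At Stage I.2 the borrower must meet the balance of probabilities (weight is at least 54): on (b) the weight is 60 (the lender's 84 is given no effect), which does reach 54, so (b) meets the standard; on (c) the weight is 57 (the lender's 8 is given no effect), ≥ 54, so (c) meets the standard.
  Stage I.2 is satisfied; the onus moves to the lender.
At Stage I.3 the lender must meet a scintilla of evidence (weight exceeds 9): on (d) the weight is 12 (the borrower's 6 is given no effect), > 9, so (d) meets the standard; on (e) the weight is 4, ≤ 9, so (e) does not meet the standard.
  Not every element is met, so the lender fails to carry Stage I.3.
So the borrower prevails on this issue.
— Issue II —
At Stage II.1 the borrower must meet the balance of probabilities (weight is at least 53): on (f) the weight is 56, ≥ 53, so (f) meets the standard.
  The borrower carries Stage II.1; the lender now bears the burden.
At Stage II.2 the lender must meet a prima facie showing (weight is at least 15): on (g) the weight is 14, which does not reach 15, so (g) does not meet the standard; on (h) the weight is 16, ≥ 15, so (h) meets the standard.
  Stage II.2 not carried; the lender fails its burden.
The analysis ends at Stage II.2; the borrower prevails on this issue.
Per-issue: Issue I → borrower; Issue II → borrower. The borrower must prevail on every issue; overall, the borrower prevails.

borrower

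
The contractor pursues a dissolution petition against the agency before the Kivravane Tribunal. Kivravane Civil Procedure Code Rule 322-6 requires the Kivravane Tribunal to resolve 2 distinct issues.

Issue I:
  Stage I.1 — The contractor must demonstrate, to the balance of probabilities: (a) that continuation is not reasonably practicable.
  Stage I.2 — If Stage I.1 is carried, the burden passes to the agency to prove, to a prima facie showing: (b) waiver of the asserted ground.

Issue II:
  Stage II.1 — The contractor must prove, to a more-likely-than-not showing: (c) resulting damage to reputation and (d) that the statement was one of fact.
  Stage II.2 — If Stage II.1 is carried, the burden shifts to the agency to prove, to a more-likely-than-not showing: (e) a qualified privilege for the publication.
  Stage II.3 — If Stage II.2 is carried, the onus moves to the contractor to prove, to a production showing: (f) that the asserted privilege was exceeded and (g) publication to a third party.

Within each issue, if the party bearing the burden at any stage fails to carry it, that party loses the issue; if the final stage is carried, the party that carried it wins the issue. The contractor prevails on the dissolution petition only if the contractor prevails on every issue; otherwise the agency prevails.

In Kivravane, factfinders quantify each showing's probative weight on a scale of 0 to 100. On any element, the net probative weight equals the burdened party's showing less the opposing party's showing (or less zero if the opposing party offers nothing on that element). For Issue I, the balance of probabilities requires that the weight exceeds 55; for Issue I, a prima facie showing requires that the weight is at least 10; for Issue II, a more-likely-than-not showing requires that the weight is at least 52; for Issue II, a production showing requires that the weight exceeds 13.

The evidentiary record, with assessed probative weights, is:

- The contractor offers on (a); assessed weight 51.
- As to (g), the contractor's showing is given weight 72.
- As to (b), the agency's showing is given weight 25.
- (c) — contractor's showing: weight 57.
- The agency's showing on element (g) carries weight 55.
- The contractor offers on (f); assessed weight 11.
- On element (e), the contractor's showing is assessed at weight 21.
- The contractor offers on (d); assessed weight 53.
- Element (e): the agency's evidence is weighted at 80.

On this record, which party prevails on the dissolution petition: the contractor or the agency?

— Issue I —
Stage I.1 (contractor, the balance of probabilities, weight exceeds 55): (a) 51 ≤ 55 — fails.
  The contractor does not carry Stage I.1.
So the agency prevails on this issue.
— Issue II —
Stage II.1 (contractor, a more-likely-than-not showing, weight is at least 52): (c) 57 ≥ 52 — meets; (d) 53 ≥ 52 — meets.
  Stage II.1 carried; the burden shifts to the agency.
Stage II.2 (agency, a more-likely-than-not showing, weight is at least 52): (e) net 80−21=59 ≥ 52 — meets.
  Stage II.2 is satisfied; the onus moves to the contractor.
Stage II.3 (contractor, a production showing, weight exceeds 13): (f) 11 ≤ 13 — fails; (g) net 72−55=17 > 13 — meets.
  Not every element is met, so the contractor fails to carry Stage II.3.
So the agency prevails on this issue.
Per-issue: Issue I → agency; Issue II → agency. The contractor must prevail on every issue; overall, the agency prevails.

agency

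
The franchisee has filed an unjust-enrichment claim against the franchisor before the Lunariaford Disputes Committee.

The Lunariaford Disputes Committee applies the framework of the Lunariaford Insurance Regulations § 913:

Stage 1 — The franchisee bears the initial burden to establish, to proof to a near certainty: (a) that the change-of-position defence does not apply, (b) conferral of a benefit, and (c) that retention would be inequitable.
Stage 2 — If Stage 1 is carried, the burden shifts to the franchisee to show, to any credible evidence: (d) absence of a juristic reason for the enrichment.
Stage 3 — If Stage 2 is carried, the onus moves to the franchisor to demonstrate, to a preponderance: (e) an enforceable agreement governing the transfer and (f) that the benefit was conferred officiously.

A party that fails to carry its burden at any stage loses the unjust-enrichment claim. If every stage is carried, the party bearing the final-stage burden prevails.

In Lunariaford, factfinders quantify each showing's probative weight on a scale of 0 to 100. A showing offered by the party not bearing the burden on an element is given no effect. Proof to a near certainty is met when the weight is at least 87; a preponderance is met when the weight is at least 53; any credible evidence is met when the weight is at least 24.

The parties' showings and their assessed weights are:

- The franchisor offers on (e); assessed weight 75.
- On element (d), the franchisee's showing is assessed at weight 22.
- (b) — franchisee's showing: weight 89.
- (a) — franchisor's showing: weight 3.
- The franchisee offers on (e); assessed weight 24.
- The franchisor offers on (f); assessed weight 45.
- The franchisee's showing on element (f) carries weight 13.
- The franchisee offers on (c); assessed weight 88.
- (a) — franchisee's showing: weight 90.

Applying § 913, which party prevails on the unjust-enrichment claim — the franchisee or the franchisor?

franchisor

Stage 1 — burden on franchisee; standard: proof to a near certainty (weight is at least 87).
    (a): 90 (franchisor's 3 disregarded) ≥ 87 [met]
    (b): 89 ≥ 87 [met]
    (c): 88 ≥ 87 [met]
  All elements met. The franchisee retains the burden for Stage 2.
Stage 2 — burden on franchisee; standard: any credible evidence (weight is at least 24).
    (d): 22 < 24 [not met]
  Stage 2 not carried; the franchisee fails its burden.
The analysis ends at Stage 2; the franchisor prevails.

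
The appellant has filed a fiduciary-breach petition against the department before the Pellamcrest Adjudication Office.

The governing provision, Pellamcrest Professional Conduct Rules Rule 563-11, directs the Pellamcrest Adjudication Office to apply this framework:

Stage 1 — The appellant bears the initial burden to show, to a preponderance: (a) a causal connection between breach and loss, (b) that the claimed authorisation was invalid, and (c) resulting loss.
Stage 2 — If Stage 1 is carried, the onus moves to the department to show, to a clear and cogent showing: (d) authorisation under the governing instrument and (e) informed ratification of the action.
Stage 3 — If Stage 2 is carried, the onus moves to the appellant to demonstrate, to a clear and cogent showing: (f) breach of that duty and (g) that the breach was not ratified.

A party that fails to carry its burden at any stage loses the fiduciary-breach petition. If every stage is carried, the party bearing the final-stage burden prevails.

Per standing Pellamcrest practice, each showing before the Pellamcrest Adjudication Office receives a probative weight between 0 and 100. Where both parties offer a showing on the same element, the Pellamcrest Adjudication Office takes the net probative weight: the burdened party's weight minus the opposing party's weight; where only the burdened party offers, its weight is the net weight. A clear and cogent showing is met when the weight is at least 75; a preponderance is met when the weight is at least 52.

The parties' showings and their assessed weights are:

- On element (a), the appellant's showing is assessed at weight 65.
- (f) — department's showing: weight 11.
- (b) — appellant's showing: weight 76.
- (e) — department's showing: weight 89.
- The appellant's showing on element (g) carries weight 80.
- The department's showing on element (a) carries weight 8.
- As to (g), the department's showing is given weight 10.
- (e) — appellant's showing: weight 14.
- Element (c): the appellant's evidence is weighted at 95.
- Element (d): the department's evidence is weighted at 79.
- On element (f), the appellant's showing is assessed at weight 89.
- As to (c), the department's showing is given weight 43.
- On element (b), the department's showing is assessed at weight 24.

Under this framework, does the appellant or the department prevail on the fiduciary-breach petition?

Stage 1 — burden on appellant; standard: a preponderance (weight is at least 52).
    (a): 65 − 8 = 57 ≥ 52 [met]
    (b): 76 − 24 = 52 ≥ 52 [met]
    (c): 95 − 43 = 52 ≥ 52 [met]
  Stage 1 is satisfied; the onus moves to the department.
Stage 2 — burden on department; standard: a clear and cogent showing (weight is at least 75).
    (d): 79 ≥ 75 [met]
    (e): 89 − 14 = 75 ≥ 75 [met]
  The department carries Stage 2; the appellant now bears the burden.
Stage 3 — burden on appellant; standard: a clear and cogent showing (weight is at least 75).
    (f): 89 − 11 = 78 ≥ 75 [met]
    (g): 80 − 10 = 70 < 75 [not met]
  The appellant does not carry Stage 3.
So the department prevails.

department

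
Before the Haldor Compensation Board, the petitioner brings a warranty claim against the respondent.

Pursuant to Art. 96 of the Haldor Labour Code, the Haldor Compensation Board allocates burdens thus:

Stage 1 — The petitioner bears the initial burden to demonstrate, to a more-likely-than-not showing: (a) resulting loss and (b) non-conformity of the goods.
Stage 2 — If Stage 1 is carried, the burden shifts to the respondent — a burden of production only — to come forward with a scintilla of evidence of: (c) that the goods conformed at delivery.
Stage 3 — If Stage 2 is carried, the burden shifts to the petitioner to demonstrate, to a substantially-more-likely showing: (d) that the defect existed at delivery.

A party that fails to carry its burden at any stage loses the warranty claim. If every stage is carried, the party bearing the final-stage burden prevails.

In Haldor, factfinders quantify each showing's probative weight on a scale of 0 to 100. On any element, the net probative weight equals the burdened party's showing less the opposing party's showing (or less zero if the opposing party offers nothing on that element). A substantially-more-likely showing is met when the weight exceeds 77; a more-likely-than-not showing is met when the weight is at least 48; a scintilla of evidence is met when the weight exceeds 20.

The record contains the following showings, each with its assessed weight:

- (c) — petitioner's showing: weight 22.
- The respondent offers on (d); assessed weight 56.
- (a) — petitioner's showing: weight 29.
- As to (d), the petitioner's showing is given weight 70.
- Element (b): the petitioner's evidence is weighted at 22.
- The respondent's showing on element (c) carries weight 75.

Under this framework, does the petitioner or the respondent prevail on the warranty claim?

At Stage 1 the petitioner must meet a more-likely-than-not showing (weight is at least 48): on (a) the weight is 29, which does not reach 48, so (a) does not meet the standard; on (b) the weight is 22, which does not reach 48, so (b) does not meet the standard.
  The petitioner does not carry Stage 1.
The analysis ends at Stage 1; the respondent prevails.

respondent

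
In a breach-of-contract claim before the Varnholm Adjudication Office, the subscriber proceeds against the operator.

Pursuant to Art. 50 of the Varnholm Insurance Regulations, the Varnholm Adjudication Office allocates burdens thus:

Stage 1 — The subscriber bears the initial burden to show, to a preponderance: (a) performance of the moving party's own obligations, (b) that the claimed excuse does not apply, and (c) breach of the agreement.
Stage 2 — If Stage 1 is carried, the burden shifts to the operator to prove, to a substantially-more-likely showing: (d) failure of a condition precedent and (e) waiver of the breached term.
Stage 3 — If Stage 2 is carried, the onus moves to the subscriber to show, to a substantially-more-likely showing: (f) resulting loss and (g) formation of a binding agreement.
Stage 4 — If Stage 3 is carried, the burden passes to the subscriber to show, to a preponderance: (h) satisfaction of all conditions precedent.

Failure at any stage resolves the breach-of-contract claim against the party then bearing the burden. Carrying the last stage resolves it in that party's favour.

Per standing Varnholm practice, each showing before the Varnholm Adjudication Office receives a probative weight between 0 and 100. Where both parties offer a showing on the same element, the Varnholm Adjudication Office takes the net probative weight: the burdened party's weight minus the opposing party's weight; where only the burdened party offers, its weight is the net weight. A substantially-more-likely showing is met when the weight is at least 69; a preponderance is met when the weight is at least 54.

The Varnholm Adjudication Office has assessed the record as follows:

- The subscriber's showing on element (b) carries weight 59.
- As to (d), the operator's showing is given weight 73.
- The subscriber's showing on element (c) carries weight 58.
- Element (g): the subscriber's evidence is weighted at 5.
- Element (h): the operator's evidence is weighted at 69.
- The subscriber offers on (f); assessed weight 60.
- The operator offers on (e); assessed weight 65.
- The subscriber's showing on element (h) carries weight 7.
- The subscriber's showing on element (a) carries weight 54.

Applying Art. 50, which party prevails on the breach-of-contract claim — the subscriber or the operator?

subscriber

At Stage 1 the subscriber must meet a preponderance (weight is at least 54): on (a) the weight is 54, ≥ 54, so (a) meets the standard; on (b) the weight is 59, ≥ 54, so (b) meets the standard; on (c) the weight is 58, which does reach 54, so (c) meets the standard.
  Stage 1 carried; the burden shifts to the operator.
At Stage 2 the operator must meet a substantially-more-likely showing (weight is at least 69): on (d) the weight is 73, which does reach 69, so (d) meets the standard; on (e) the weight is 65, which does not reach 69, so (e) does not meet the standard.
  Not every element is met, so the operator fails to carry Stage 2.
The subscriber prevails.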